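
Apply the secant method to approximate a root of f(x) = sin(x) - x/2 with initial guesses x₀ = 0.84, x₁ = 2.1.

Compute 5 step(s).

f(x) = sin(x) - x/2
x₀ = 0.84, x₁ = 2.1

Secant formula: x_{n+1} = x_n - f(x_n)(x_n - x_{n-1})/(f(x_n) - f(x_{n-1}))

Iteration 1:
  f(0.840000) = 0.324643
  f(2.100000) = -0.186791
  x_2 = 2.100000 - (-0.186791)×(2.100000 - 0.840000)/(-0.186791 - 0.324643)
       = 1.639811
Iteration 2:
  f(2.100000) = -0.186791
  f(1.639811) = 0.177714
  x_3 = 1.639811 - 0.177714×(1.639811 - 2.100000)/(0.177714 - (-0.186791))
       = 1.864176
Iteration 3:
  f(1.639811) = 0.177714
  f(1.864176) = 0.025184
  x_4 = 1.864176 - 0.025184×(1.864176 - 1.639811)/(0.025184 - 0.177714)
       = 1.901221
Iteration 4:
  f(1.864176) = 0.025184
  f(1.901221) = -0.004706
  x_5 = 1.901221 - (-0.004706)×(1.901221 - 1.864176)/(-0.004706 - 0.025184)
       = 1.895389
Iteration 5:
  f(1.901221) = -0.004706
  f(1.895389) = 0.000087
  x_6 = 1.895389 - 0.000087×(1.895389 - 1.901221)/(0.000087 - (-0.004706))
       = 1.895494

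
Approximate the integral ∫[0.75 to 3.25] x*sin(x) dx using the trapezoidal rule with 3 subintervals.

f(x) = x*sin(x)
a = 0.75, b = 3.25, n = 3
h = (b - a)/n = 0.833333

Trapezoidal rule: (h/2)[f(x₀) + 2f(x₁) + 2f(x₂) + ... + f(xₙ)]

x_0 = 0.7500, f(x_0) = 0.511229, coefficient = 1
x_1 = 1.5833, f(x_1) = 1.583209, coefficient = 2
x_2 = 2.4167, f(x_2) = 1.602443, coefficient = 2
x_3 = 3.2500, f(x_3) = -0.351634, coefficient = 1

I ≈ (0.833333/2) × 6.530900 = 2.721208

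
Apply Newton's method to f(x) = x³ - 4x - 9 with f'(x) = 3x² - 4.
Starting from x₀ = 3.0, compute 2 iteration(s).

f(x) = x³ - 4x - 9
f'(x) = 3x² - 4
x₀ = 3.0

Newton-Raphson formula: x_{n+1} = x_n - f(x_n)/f'(x_n)

Iteration 1:
  f(3.000000) = 6.000000
  f'(3.000000) = 23.000000
  x_1 = 3.000000 - 6.000000/23.000000 = 2.739130
Iteration 2:
  f(2.739130) = 0.594723
  f'(2.739130) = 18.508507
  x_2 = 2.739130 - 0.594723/18.508507 = 2.706998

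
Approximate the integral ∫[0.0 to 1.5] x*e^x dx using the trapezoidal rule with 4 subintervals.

f(x) = x*e^x
a = 0.0, b = 1.5, n = 4
h = (b - a)/n = 0.375000

Trapezoidal rule: (h/2)[f(x₀) + 2f(x₁) + 2f(x₂) + ... + f(xₙ)]

x_0 = 0.0000, f(x_0) = 0.000000, coefficient = 1
x_1 = 0.3750, f(x_1) = 0.545622, coefficient = 2
x_2 = 0.7500, f(x_2) = 1.587750, coefficient = 2
x_3 = 1.1250, f(x_3) = 3.465244, coefficient = 2
x_4 = 1.5000, f(x_4) = 6.722534, coefficient = 1

I ≈ (0.375000/2) × 17.919765 = 3.359956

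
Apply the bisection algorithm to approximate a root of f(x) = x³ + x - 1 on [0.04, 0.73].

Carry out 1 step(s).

f(x) = x³ + x - 1
Initial interval: [0.04, 0.73]

Iteration 1:
  c_1 = (0.040000 + 0.730000)/2 = 0.385000
  f(c_1) = f(0.385000) = -0.557933
  f(a) × f(c) ≥ 0, new interval: [0.385000, 0.730000]

After 1 iteration(s), the approximation is c_1 = 0.385000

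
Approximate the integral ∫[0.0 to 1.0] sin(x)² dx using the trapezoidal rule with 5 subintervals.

f(x) = sin(x)²
a = 0.0, b = 1.0, n = 5
h = (b - a)/n = 0.200000

Trapezoidal rule: (h/2)[f(x₀) + 2f(x₁) + 2f(x₂) + ... + f(xₙ)]

x_0 = 0.0000, f(x_0) = 0.000000, coefficient = 1
x_1 = 0.2000, f(x_1) = 0.039470, coefficient = 2
x_2 = 0.4000, f(x_2) = 0.151647, coefficient = 2
x_3 = 0.6000, f(x_3) = 0.318821, coefficient = 2
x_4 = 0.8000, f(x_4) = 0.514600, coefficient = 2
x_5 = 1.0000, f(x_5) = 0.708073, coefficient = 1

I ≈ (0.200000/2) × 2.757147 = 0.275715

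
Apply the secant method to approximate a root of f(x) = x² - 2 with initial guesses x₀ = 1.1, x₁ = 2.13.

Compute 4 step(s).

f(x) = x² - 2
x₀ = 1.1, x₁ = 2.13

Secant formula: x_{n+1} = x_n - f(x_n)(x_n - x_{n-1})/(f(x_n) - f(x_{n-1}))

Iteration 1:
  f(1.100000) = -0.790000
  f(2.130000) = 2.536900
  x_2 = 2.130000 - 2.536900×(2.130000 - 1.100000)/(2.536900 - (-0.790000))
       = 1.344582
Iteration 2:
  f(2.130000) = 2.536900
  f(1.344582) = -0.192099
  x_3 = 1.344582 - (-0.192099)×(1.344582 - 2.130000)/(-0.192099 - 2.536900)
       = 1.399869
Iteration 3:
  f(1.344582) = -0.192099
  f(1.399869) = -0.040367
  x_4 = 1.399869 - (-0.040367)×(1.399869 - 1.344582)/(-0.040367 - (-0.192099))
       = 1.414578
Iteration 4:
  f(1.399869) = -0.040367
  f(1.414578) = 0.001030
  x_5 = 1.414578 - 0.001030×(1.414578 - 1.399869)/(0.001030 - (-0.040367))
       = 1.414212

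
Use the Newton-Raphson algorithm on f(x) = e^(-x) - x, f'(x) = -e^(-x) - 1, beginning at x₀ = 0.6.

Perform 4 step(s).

f(x) = e^(-x) - x
f'(x) = -e^(-x) - 1
x₀ = 0.6

Newton-Raphson formula: x_{n+1} = x_n - f(x_n)/f'(x_n)

Iteration 1:
  f(0.600000) = -0.051188
  f'(0.600000) = -1.548812
  x_1 = 0.600000 - (-0.051188)/(-1.548812) = 0.566950
Iteration 2:
  f(0.566950) = 0.000303
  f'(0.566950) = -1.567253
  x_2 = 0.566950 - 0.000303/(-1.567253) = 0.567143
Iteration 3:
  f(0.567143) = 0.000000
  f'(0.567143) = -1.567143
  x_3 = 0.567143 - 0.000000/(-1.567143) = 0.567143
Iteration 4:
  f(0.567143) = 0.000000
  f'(0.567143) = -1.567143
  x_4 = 0.567143 - 0.000000/(-1.567143) = 0.567143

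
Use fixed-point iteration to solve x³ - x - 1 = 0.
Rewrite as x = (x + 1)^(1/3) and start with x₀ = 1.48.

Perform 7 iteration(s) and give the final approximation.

Equation: x³ - x - 1 = 0
Fixed-point form: x = (x + 1)^(1/3)
x₀ = 1.48

x_1 = g(1.480000) = 1.353580
x_2 = g(1.353580) = 1.330178
x_3 = g(1.330178) = 1.325754
x_4 = g(1.325754) = 1.324915
x_5 = g(1.324915) = 1.324755
x_6 = g(1.324755) = 1.324725
x_7 = g(1.324725) = 1.324719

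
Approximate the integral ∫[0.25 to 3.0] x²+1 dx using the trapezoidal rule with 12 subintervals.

f(x) = x²+1
a = 0.25, b = 3.0, n = 12
h = (b - a)/n = 0.229167

Trapezoidal rule: (h/2)[f(x₀) + 2f(x₁) + 2f(x₂) + ... + f(xₙ)]

x_0 = 0.2500, f(x_0) = 1.062500, coefficient = 1
x_1 = 0.4792, f(x_1) = 1.229601, coefficient = 2
x_2 = 0.7083, f(x_2) = 1.501736, coefficient = 2
x_3 = 0.9375, f(x_3) = 1.878906, coefficient = 2
x_4 = 1.1667, f(x_4) = 2.361111, coefficient = 2
x_5 = 1.3958, f(x_5) = 2.948351, coefficient = 2
x_6 = 1.6250, f(x_6) = 3.640625, coefficient = 2
x_7 = 1.8542, f(x_7) = 4.437934, coefficient = 2
x_8 = 2.0833, f(x_8) = 5.340278, coefficient = 2
x_9 = 2.3125, f(x_9) = 6.347656, coefficient = 2
x_10 = 2.5417, f(x_10) = 7.460069, coefficient = 2
x_11 = 2.7708, f(x_11) = 8.677517, coefficient = 2
x_12 = 3.0000, f(x_12) = 10.000000, coefficient = 1

I ≈ (0.229167/2) × 102.710069 = 11.768862
Exact value: 11.744792
Error: 0.024070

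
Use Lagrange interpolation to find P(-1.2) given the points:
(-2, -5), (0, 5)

Lagrange interpolation formula:
P(x) = Σ yᵢ × Lᵢ(x)
where Lᵢ(x) = Π_{j≠i} (x - xⱼ)/(xᵢ - xⱼ)

L_0(-1.2) = (-1.2 - 0)/(-2 - 0) = 0.600000
L_1(-1.2) = (-1.2 - (-2))/(0 - (-2)) = 0.400000

P(-1.2) = (-5)×L_0(-1.2) + 5×L_1(-1.2)
P(-1.2) = -1.000000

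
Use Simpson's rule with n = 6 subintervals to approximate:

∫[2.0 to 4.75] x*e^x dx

f(x) = x*e^x
a = 2.0, b = 4.75, n = 6
h = (b - a)/n = 0.458333

Simpson's rule: (h/3)[f(x₀) + 4f(x₁) + 2f(x₂) + ... + f(xₙ)]

x_0 = 2.0000, f(x_0) = 14.778112, coefficient = 1
x_1 = 2.4583, f(x_1) = 28.726411, coefficient = 4
x_2 = 2.9167, f(x_2) = 53.898793, coefficient = 2
x_3 = 3.3750, f(x_3) = 98.631958, coefficient = 4
x_4 = 3.8333, f(x_4) = 177.162622, coefficient = 2
x_5 = 4.2917, f(x_5) = 313.670109, coefficient = 4
x_6 = 4.7500, f(x_6) = 549.025352, coefficient = 1

I ≈ (0.458333/3) × 2790.040204 = 426.256142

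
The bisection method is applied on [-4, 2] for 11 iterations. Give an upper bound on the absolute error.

Bisection error bound: |error| ≤ (b-a)/2^n
|error| ≤ (2 - (-4))/2^11 = 6/2^11
|error| ≤ 0.0029296875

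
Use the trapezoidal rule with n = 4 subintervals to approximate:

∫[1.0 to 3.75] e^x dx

f(x) = e^x
a = 1.0, b = 3.75, n = 4
h = (b - a)/n = 0.687500

Trapezoidal rule: (h/2)[f(x₀) + 2f(x₁) + 2f(x₂) + ... + f(xₙ)]

x_0 = 1.0000, f(x_0) = 2.718282, coefficient = 1
x_1 = 1.6875, f(x_1) = 5.405949, coefficient = 2
x_2 = 2.3750, f(x_2) = 10.751013, coefficient = 2
x_3 = 3.0625, f(x_3) = 21.380943, coefficient = 2
x_4 = 3.7500, f(x_4) = 42.521082, coefficient = 1

I ≈ (0.687500/2) × 120.315174 = 41.358341
Exact value: 39.802800
Error: 1.555541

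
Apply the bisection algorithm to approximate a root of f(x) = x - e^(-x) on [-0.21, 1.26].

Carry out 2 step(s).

f(x) = x - e^(-x)
Initial interval: [-0.21, 1.26]

Iteration 1:
  c_1 = (-0.210000 + 1.260000)/2 = 0.525000
  f(c_1) = f(0.525000) = -0.066555
  f(a) × f(c) ≥ 0, new interval: [0.525000, 1.260000]
Iteration 2:
  c_2 = (0.525000 + 1.260000)/2 = 0.892500
  f(c_2) = f(0.892500) = 0.482870
  f(a) × f(c) < 0, new interval: [0.525000, 0.892500]

After 2 iteration(s), the approximation is c_2 = 0.892500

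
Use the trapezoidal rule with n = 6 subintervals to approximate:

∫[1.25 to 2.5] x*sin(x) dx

f(x) = x*sin(x)
a = 1.25, b = 2.5, n = 6
h = (b - a)/n = 0.208333

Trapezoidal rule: (h/2)[f(x₀) + 2f(x₁) + 2f(x₂) + ... + f(xₙ)]

x_0 = 1.2500, f(x_0) = 1.186231, coefficient = 1
x_1 = 1.4583, f(x_1) = 1.449121, coefficient = 2
x_2 = 1.6667, f(x_2) = 1.659013, coefficient = 2
x_3 = 1.8750, f(x_3) = 1.788911, coefficient = 2
x_4 = 2.0833, f(x_4) = 1.815632, coefficient = 2
x_5 = 2.2917, f(x_5) = 1.721572, coefficient = 2
x_6 = 2.5000, f(x_6) = 1.496180, coefficient = 1

I ≈ (0.208333/2) × 19.550908 = 2.036553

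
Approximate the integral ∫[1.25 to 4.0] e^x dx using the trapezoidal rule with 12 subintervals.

f(x) = e^x
a = 1.25, b = 4.0, n = 12
h = (b - a)/n = 0.229167

Trapezoidal rule: (h/2)[f(x₀) + 2f(x₁) + 2f(x₂) + ... + f(xₙ)]

x_0 = 1.2500, f(x_0) = 3.490343, coefficient = 1
x_1 = 1.4792, f(x_1) = 4.389286, coefficient = 2
x_2 = 1.7083, f(x_2) = 5.519754, coefficient = 2
x_3 = 1.9375, f(x_3) = 6.941376, coefficient = 2
x_4 = 2.1667, f(x_4) = 8.729138, coefficient = 2
x_5 = 2.3958, f(x_5) = 10.977342, coefficient = 2
x_6 = 2.6250, f(x_6) = 13.804574, coefficient = 2
x_7 = 2.8542, f(x_7) = 17.359965, coefficient = 2
x_8 = 3.0833, f(x_8) = 21.831051, coefficient = 2
x_9 = 3.3125, f(x_9) = 27.453674, coefficient = 2
x_10 = 3.5417, f(x_10) = 34.524412, coefficient = 2
x_11 = 3.7708, f(x_11) = 43.416230, coefficient = 2
x_12 = 4.0000, f(x_12) = 54.598150, coefficient = 1

I ≈ (0.229167/2) × 447.982099 = 51.331282
Exact value: 51.107807
Error: 0.223475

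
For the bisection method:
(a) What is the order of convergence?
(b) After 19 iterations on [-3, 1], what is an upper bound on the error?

(a) Bisection has linear (order 1) convergence; the error is halved each step.

(b) Error bound = (b-a)/2^n = (1 - (-3))/2^{19}
    = 4/2^{19}

(a) 1 (linear); (b) error ≤ 7.63e-06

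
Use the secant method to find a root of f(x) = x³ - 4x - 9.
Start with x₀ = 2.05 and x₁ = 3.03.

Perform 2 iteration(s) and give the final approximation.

f(x) = x³ - 4x - 9
x₀ = 2.05, x₁ = 3.03

Secant formula: x_{n+1} = x_n - f(x_n)(x_n - x_{n-1})/(f(x_n) - f(x_{n-1}))

Iteration 1:
  f(2.050000) = -8.584875
  f(3.030000) = 6.698127
  x_2 = 3.030000 - 6.698127×(3.030000 - 2.050000)/(6.698127 - (-8.584875))
       = 2.600492
Iteration 2:
  f(3.030000) = 6.698127
  f(2.600492) = -1.815981
  x_3 = 2.600492 - (-1.815981)×(2.600492 - 3.030000)/(-1.815981 - 6.698127)
       = 2.692102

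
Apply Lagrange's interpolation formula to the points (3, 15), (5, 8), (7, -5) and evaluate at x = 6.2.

Lagrange interpolation formula:
P(x) = Σ yᵢ × Lᵢ(x)
where Lᵢ(x) = Π_{j≠i} (x - xⱼ)/(xᵢ - xⱼ)

L_0(6.2) = (6.2 - 5)/(3 - 5) × (6.2 - 7)/(3 - 7) = -0.120000
L_1(6.2) = (6.2 - 3)/(5 - 3) × (6.2 - 7)/(5 - 7) = 0.640000
L_2(6.2) = (6.2 - 3)/(7 - 3) × (6.2 - 5)/(7 - 5) = 0.480000

P(6.2) = 15×L_0(6.2) + 8×L_1(6.2) + (-5)×L_2(6.2)
P(6.2) = 0.920000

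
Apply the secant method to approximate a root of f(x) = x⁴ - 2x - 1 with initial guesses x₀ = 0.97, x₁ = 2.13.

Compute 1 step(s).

f(x) = x⁴ - 2x - 1
x₀ = 0.97, x₁ = 2.13

Secant formula: x_{n+1} = x_n - f(x_n)(x_n - x_{n-1})/(f(x_n) - f(x_{n-1}))

Iteration 1:
  f(0.970000) = -2.054707
  f(2.130000) = 15.323462
  x_2 = 2.130000 - 15.323462×(2.130000 - 0.970000)/(15.323462 - (-2.054707))
       = 1.107153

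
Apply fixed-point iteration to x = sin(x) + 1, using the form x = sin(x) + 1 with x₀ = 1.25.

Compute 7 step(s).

Equation: x = sin(x) + 1
Fixed-point form: x = sin(x) + 1
x₀ = 1.25

x_1 = g(1.250000) = 1.948985
x_2 = g(1.948985) = 1.929335
x_3 = g(1.929335) = 1.936411
x_4 = g(1.936411) = 1.933904
x_5 = g(1.933904) = 1.934797
x_6 = g(1.934797) = 1.934480
x_7 = g(1.934480) = 1.934593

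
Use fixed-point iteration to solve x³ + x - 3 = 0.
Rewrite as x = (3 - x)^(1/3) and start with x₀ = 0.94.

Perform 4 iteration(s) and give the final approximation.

Equation: x³ + x - 3 = 0
Fixed-point form: x = (3 - x)^(1/3)
x₀ = 0.94

x_1 = g(0.940000) = 1.272396
x_2 = g(1.272396) = 1.199908
x_3 = g(1.199908) = 1.216461
x_4 = g(1.216461) = 1.212721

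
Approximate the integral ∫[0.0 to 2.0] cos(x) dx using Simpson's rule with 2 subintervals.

f(x) = cos(x)
a = 0.0, b = 2.0, n = 2
h = (b - a)/n = 1.000000

Simpson's rule: (h/3)[f(x₀) + 4f(x₁) + 2f(x₂) + ... + f(xₙ)]

x_0 = 0.0000, f(x_0) = 1.000000, coefficient = 1
x_1 = 1.0000, f(x_1) = 0.540302, coefficient = 4
x_2 = 2.0000, f(x_2) = -0.416147, coefficient = 1

I ≈ (1.000000/3) × 2.745062 = 0.915021
Exact value: 0.909297
Error: 0.005723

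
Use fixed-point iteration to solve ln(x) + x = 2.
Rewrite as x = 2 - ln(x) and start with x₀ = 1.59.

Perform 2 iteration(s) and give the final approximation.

Equation: ln(x) + x = 2
Fixed-point form: x = 2 - ln(x)
x₀ = 1.59

x_1 = g(1.590000) = 1.536266
x_2 = g(1.536266) = 1.570645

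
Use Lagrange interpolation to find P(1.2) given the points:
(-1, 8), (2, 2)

Lagrange interpolation formula:
P(x) = Σ yᵢ × Lᵢ(x)
where Lᵢ(x) = Π_{j≠i} (x - xⱼ)/(xᵢ - xⱼ)

L_0(1.2) = (1.2 - 2)/(-1 - 2) = 0.266667
L_1(1.2) = (1.2 - (-1))/(2 - (-1)) = 0.733333

P(1.2) = 8×L_0(1.2) + 2×L_1(1.2)
P(1.2) = 3.600000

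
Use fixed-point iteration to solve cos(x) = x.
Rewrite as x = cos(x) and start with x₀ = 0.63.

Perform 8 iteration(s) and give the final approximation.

Equation: cos(x) = x
Fixed-point form: x = cos(x)
x₀ = 0.63

x_1 = g(0.630000) = 0.808028
x_2 = g(0.808028) = 0.690926
x_3 = g(0.690926) = 0.770656
x_4 = g(0.770656) = 0.717454
x_5 = g(0.717454) = 0.753482
x_6 = g(0.753482) = 0.729311
x_7 = g(0.729311) = 0.745634
x_8 = g(0.745634) = 0.734658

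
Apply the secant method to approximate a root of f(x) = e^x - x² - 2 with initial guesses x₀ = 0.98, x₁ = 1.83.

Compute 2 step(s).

f(x) = e^x - x² - 2
x₀ = 0.98, x₁ = 1.83

Secant formula: x_{n+1} = x_n - f(x_n)(x_n - x_{n-1})/(f(x_n) - f(x_{n-1}))

Iteration 1:
  f(0.980000) = -0.295944
  f(1.830000) = 0.884987
  x_2 = 1.830000 - 0.884987×(1.830000 - 0.980000)/(0.884987 - (-0.295944))
       = 1.193012
Iteration 2:
  f(1.830000) = 0.884987
  f(1.193012) = -0.126281
  x_3 = 1.193012 - (-0.126281)×(1.193012 - 1.830000)/(-0.126281 - 0.884987)
       = 1.272555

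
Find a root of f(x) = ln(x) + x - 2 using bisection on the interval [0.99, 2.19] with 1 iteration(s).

f(x) = ln(x) + x - 2
Initial interval: [0.99, 2.19]

Iteration 1:
  c_1 = (0.990000 + 2.190000)/2 = 1.590000
  f(c_1) = f(1.590000) = 0.053734
  f(a) × f(c) < 0, new interval: [0.990000, 1.590000]

After 1 iteration(s), the approximation is c_1 = 1.590000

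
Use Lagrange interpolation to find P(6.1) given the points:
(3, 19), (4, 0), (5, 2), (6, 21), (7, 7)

Lagrange interpolation formula:
P(x) = Σ yᵢ × Lᵢ(x)
where Lᵢ(x) = Π_{j≠i} (x - xⱼ)/(xᵢ - xⱼ)

L_0(6.1) = (6.1 - 4)/(3 - 4) × (6.1 - 5)/(3 - 5) × (6.1 - 6)/(3 - 6) × (6.1 - 7)/(3 - 7) = -0.008662
L_1(6.1) = (6.1 - 3)/(4 - 3) × (6.1 - 5)/(4 - 5) × (6.1 - 6)/(4 - 6) × (6.1 - 7)/(4 - 7) = 0.051150
L_2(6.1) = (6.1 - 3)/(5 - 3) × (6.1 - 4)/(5 - 4) × (6.1 - 6)/(5 - 6) × (6.1 - 7)/(5 - 7) = -0.146475
L_3(6.1) = (6.1 - 3)/(6 - 3) × (6.1 - 4)/(6 - 4) × (6.1 - 5)/(6 - 5) × (6.1 - 7)/(6 - 7) = 1.074150
L_4(6.1) = (6.1 - 3)/(7 - 3) × (6.1 - 4)/(7 - 4) × (6.1 - 5)/(7 - 5) × (6.1 - 6)/(7 - 6) = 0.029837

P(6.1) = 19×L_0(6.1) + 0×L_1(6.1) + 2×L_2(6.1) + 21×L_3(6.1) + 7×L_4(6.1)
P(6.1) = 22.308475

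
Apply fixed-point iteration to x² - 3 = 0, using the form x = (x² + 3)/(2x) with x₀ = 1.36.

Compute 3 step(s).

Equation: x² - 3 = 0
Fixed-point form: x = (x² + 3)/(2x)
x₀ = 1.36

x_1 = g(1.360000) = 1.782941
x_2 = g(1.782941) = 1.732777
x_3 = g(1.732777) = 1.732051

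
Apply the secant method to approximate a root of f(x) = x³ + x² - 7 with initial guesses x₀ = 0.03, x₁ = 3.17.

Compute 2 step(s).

f(x) = x³ + x² - 7
x₀ = 0.03, x₁ = 3.17

Secant formula: x_{n+1} = x_n - f(x_n)(x_n - x_{n-1})/(f(x_n) - f(x_{n-1}))

Iteration 1:
  f(0.030000) = -6.999073
  f(3.170000) = 34.903913
  x_2 = 3.170000 - 34.903913×(3.170000 - 0.030000)/(34.903913 - (-6.999073))
       = 0.554475
Iteration 2:
  f(3.170000) = 34.903913
  f(0.554475) = -6.522087
  x_3 = 0.554475 - (-6.522087)×(0.554475 - 3.170000)/(-6.522087 - 34.903913)
       = 0.966262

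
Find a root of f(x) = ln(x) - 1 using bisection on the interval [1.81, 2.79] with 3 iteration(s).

f(x) = ln(x) - 1
Initial interval: [1.81, 2.79]

Iteration 1:
  c_1 = (1.810000 + 2.790000)/2 = 2.300000
  f(c_1) = f(2.300000) = -0.167091
  f(a) × f(c) ≥ 0, new interval: [2.300000, 2.790000]
Iteration 2:
  c_2 = (2.300000 + 2.790000)/2 = 2.545000
  f(c_2) = f(2.545000) = -0.065869
  f(a) × f(c) ≥ 0, new interval: [2.545000, 2.790000]
Iteration 3:
  c_3 = (2.545000 + 2.790000)/2 = 2.667500
  f(c_3) = f(2.667500) = -0.018858
  f(a) × f(c) ≥ 0, new interval: [2.667500, 2.790000]

After 3 iteration(s), the approximation is c_3 = 2.667500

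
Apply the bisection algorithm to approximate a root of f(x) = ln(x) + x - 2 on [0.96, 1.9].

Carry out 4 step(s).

f(x) = ln(x) + x - 2
Initial interval: [0.96, 1.9]

Iteration 1:
  c_1 = (0.960000 + 1.900000)/2 = 1.430000
  f(c_1) = f(1.430000) = -0.212326
  f(a) × f(c) ≥ 0, new interval: [1.430000, 1.900000]
Iteration 2:
  c_2 = (1.430000 + 1.900000)/2 = 1.665000
  f(c_2) = f(1.665000) = 0.174825
  f(a) × f(c) < 0, new interval: [1.430000, 1.665000]
Iteration 3:
  c_3 = (1.430000 + 1.665000)/2 = 1.547500
  f(c_3) = f(1.547500) = -0.015859
  f(a) × f(c) ≥ 0, new interval: [1.547500, 1.665000]
Iteration 4:
  c_4 = (1.547500 + 1.665000)/2 = 1.606250
  f(c_4) = f(1.606250) = 0.080152
  f(a) × f(c) < 0, new interval: [1.547500, 1.606250]

After 4 iteration(s), the approximation is c_4 = 1.606250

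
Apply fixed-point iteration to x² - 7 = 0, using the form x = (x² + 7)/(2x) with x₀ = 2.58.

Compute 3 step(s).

Equation: x² - 7 = 0
Fixed-point form: x = (x² + 7)/(2x)
x₀ = 2.58

x_1 = g(2.580000) = 2.646589
x_2 = g(2.646589) = 2.645751
x_3 = g(2.645751) = 2.645751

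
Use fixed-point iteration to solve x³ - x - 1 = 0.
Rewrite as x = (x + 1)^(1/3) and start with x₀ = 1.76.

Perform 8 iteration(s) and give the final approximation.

Equation: x³ - x - 1 = 0
Fixed-point form: x = (x + 1)^(1/3)
x₀ = 1.76

x_1 = g(1.760000) = 1.402716
x_2 = g(1.402716) = 1.339371
x_3 = g(1.339371) = 1.327495
x_4 = g(1.327495) = 1.325245
x_5 = g(1.325245) = 1.324818
x_6 = g(1.324818) = 1.324737
x_7 = g(1.324737) = 1.324722
x_8 = g(1.324722) = 1.324719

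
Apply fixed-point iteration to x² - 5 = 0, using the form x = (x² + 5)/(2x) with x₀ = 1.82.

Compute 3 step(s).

Equation: x² - 5 = 0
Fixed-point form: x = (x² + 5)/(2x)
x₀ = 1.82

x_1 = g(1.820000) = 2.283626
x_2 = g(2.283626) = 2.236563
x_3 = g(2.236563) = 2.236068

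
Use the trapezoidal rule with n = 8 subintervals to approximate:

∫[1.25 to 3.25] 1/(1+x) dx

f(x) = 1/(1+x)
a = 1.25, b = 3.25, n = 8
h = (b - a)/n = 0.250000

Trapezoidal rule: (h/2)[f(x₀) + 2f(x₁) + 2f(x₂) + ... + f(xₙ)]

x_0 = 1.2500, f(x_0) = 0.444444, coefficient = 1
x_1 = 1.5000, f(x_1) = 0.400000, coefficient = 2
x_2 = 1.7500, f(x_2) = 0.363636, coefficient = 2
x_3 = 2.0000, f(x_3) = 0.333333, coefficient = 2
x_4 = 2.2500, f(x_4) = 0.307692, coefficient = 2
x_5 = 2.5000, f(x_5) = 0.285714, coefficient = 2
x_6 = 2.7500, f(x_6) = 0.266667, coefficient = 2
x_7 = 3.0000, f(x_7) = 0.250000, coefficient = 2
x_8 = 3.2500, f(x_8) = 0.235294, coefficient = 1

I ≈ (0.250000/2) × 5.093824 = 0.636728
Exact value: 0.635989
Error: 0.000739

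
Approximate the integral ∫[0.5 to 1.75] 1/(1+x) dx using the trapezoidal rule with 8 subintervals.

f(x) = 1/(1+x)
a = 0.5, b = 1.75, n = 8
h = (b - a)/n = 0.156250

Trapezoidal rule: (h/2)[f(x₀) + 2f(x₁) + 2f(x₂) + ... + f(xₙ)]

x_0 = 0.5000, f(x_0) = 0.666667, coefficient = 1
x_1 = 0.6562, f(x_1) = 0.603774, coefficient = 2
x_2 = 0.8125, f(x_2) = 0.551724, coefficient = 2
x_3 = 0.9688, f(x_3) = 0.507937, coefficient = 2
x_4 = 1.1250, f(x_4) = 0.470588, coefficient = 2
x_5 = 1.2812, f(x_5) = 0.438356, coefficient = 2
x_6 = 1.4375, f(x_6) = 0.410256, coefficient = 2
x_7 = 1.5938, f(x_7) = 0.385542, coefficient = 2
x_8 = 1.7500, f(x_8) = 0.363636, coefficient = 1

I ≈ (0.156250/2) × 7.766657 = 0.606770
Exact value: 0.606136
Error: 0.000634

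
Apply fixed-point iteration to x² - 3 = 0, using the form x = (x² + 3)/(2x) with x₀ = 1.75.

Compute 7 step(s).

Equation: x² - 3 = 0
Fixed-point form: x = (x² + 3)/(2x)
x₀ = 1.75

x_1 = g(1.750000) = 1.732143
x_2 = g(1.732143) = 1.732051
x_3 = g(1.732051) = 1.732051
x_4 = g(1.732051) = 1.732051
x_5 = g(1.732051) = 1.732051
x_6 = g(1.732051) = 1.732051
x_7 = g(1.732051) = 1.732051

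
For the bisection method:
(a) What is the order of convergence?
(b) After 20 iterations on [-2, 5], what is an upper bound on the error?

(a) Bisection has linear (order 1) convergence; the error is halved each step.

(b) Error bound = (b-a)/2^n = (5 - (-2))/2^{20}
    = 7/2^{20}

(a) 1 (linear); (b) error ≤ 6.68e-06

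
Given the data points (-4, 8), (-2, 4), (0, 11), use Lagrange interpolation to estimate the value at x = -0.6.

Lagrange interpolation formula:
P(x) = Σ yᵢ × Lᵢ(x)
where Lᵢ(x) = Π_{j≠i} (x - xⱼ)/(xᵢ - xⱼ)

L_0(-0.6) = (-0.6 - (-2))/(-4 - (-2)) × (-0.6 - 0)/(-4 - 0) = -0.105000
L_1(-0.6) = (-0.6 - (-4))/(-2 - (-4)) × (-0.6 - 0)/(-2 - 0) = 0.510000
L_2(-0.6) = (-0.6 - (-4))/(0 - (-4)) × (-0.6 - (-2))/(0 - (-2)) = 0.595000

P(-0.6) = 8×L_0(-0.6) + 4×L_1(-0.6) + 11×L_2(-0.6)
P(-0.6) = 7.745000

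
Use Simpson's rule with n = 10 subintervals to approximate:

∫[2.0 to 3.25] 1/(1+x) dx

f(x) = 1/(1+x)
a = 2.0, b = 3.25, n = 10
h = (b - a)/n = 0.125000

Simpson's rule: (h/3)[f(x₀) + 4f(x₁) + 2f(x₂) + ... + f(xₙ)]

x_0 = 2.0000, f(x_0) = 0.333333, coefficient = 1
x_1 = 2.1250, f(x_1) = 0.320000, coefficient = 4
x_2 = 2.2500, f(x_2) = 0.307692, coefficient = 2
x_3 = 2.3750, f(x_3) = 0.296296, coefficient = 4
x_4 = 2.5000, f(x_4) = 0.285714, coefficient = 2
x_5 = 2.6250, f(x_5) = 0.275862, coefficient = 4
x_6 = 2.7500, f(x_6) = 0.266667, coefficient = 2
x_7 = 2.8750, f(x_7) = 0.258065, coefficient = 4
x_8 = 3.0000, f(x_8) = 0.250000, coefficient = 2
x_9 = 3.1250, f(x_9) = 0.242424, coefficient = 4
x_10 = 3.2500, f(x_10) = 0.235294, coefficient = 1

I ≈ (0.125000/3) × 8.359362 = 0.348307
Exact value: 0.348307
Error: 0.000000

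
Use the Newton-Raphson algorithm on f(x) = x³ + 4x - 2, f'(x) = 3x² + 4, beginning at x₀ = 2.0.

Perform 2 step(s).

f(x) = x³ + 4x - 2
f'(x) = 3x² + 4
x₀ = 2.0

Newton-Raphson formula: x_{n+1} = x_n - f(x_n)/f'(x_n)

Iteration 1:
  f(2.000000) = 14.000000
  f'(2.000000) = 16.000000
  x_1 = 2.000000 - 14.000000/16.000000 = 1.125000
Iteration 2:
  f(1.125000) = 3.923828
  f'(1.125000) = 7.796875
  x_2 = 1.125000 - 3.923828/7.796875 = 0.621743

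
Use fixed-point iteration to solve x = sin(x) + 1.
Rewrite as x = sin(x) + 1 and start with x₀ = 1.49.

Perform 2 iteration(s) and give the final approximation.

Equation: x = sin(x) + 1
Fixed-point form: x = sin(x) + 1
x₀ = 1.49

x_1 = g(1.490000) = 1.996738
x_2 = g(1.996738) = 1.910650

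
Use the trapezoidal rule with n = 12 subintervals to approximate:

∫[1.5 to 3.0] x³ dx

f(x) = x³
a = 1.5, b = 3.0, n = 12
h = (b - a)/n = 0.125000

Trapezoidal rule: (h/2)[f(x₀) + 2f(x₁) + 2f(x₂) + ... + f(xₙ)]

x_0 = 1.5000, f(x_0) = 3.375000, coefficient = 1
x_1 = 1.6250, f(x_1) = 4.291016, coefficient = 2
x_2 = 1.7500, f(x_2) = 5.359375, coefficient = 2
x_3 = 1.8750, f(x_3) = 6.591797, coefficient = 2
x_4 = 2.0000, f(x_4) = 8.000000, coefficient = 2
x_5 = 2.1250, f(x_5) = 9.595703, coefficient = 2
x_6 = 2.2500, f(x_6) = 11.390625, coefficient = 2
x_7 = 2.3750, f(x_7) = 13.396484, coefficient = 2
x_8 = 2.5000, f(x_8) = 15.625000, coefficient = 2
x_9 = 2.6250, f(x_9) = 18.087891, coefficient = 2
x_10 = 2.7500, f(x_10) = 20.796875, coefficient = 2
x_11 = 2.8750, f(x_11) = 23.763672, coefficient = 2
x_12 = 3.0000, f(x_12) = 27.000000, coefficient = 1

I ≈ (0.125000/2) × 304.171875 = 19.010742
Exact value: 18.984375
Error: 0.026367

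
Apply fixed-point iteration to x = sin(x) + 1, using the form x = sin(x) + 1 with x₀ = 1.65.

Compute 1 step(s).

Equation: x = sin(x) + 1
Fixed-point form: x = sin(x) + 1
x₀ = 1.65

x_1 = g(1.650000) = 1.996865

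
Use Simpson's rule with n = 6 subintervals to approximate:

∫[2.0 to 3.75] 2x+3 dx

f(x) = 2x+3
a = 2.0, b = 3.75, n = 6
h = (b - a)/n = 0.291667

Simpson's rule: (h/3)[f(x₀) + 4f(x₁) + 2f(x₂) + ... + f(xₙ)]

x_0 = 2.0000, f(x_0) = 7.000000, coefficient = 1
x_1 = 2.2917, f(x_1) = 7.583333, coefficient = 4
x_2 = 2.5833, f(x_2) = 8.166667, coefficient = 2
x_3 = 2.8750, f(x_3) = 8.750000, coefficient = 4
x_4 = 3.1667, f(x_4) = 9.333333, coefficient = 2
x_5 = 3.4583, f(x_5) = 9.916667, coefficient = 4
x_6 = 3.7500, f(x_6) = 10.500000, coefficient = 1

I ≈ (0.291667/3) × 157.500000 = 15.312500
Exact value: 15.312500
Error: 0.000000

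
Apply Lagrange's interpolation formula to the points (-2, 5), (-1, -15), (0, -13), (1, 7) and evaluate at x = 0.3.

Lagrange interpolation formula:
P(x) = Σ yᵢ × Lᵢ(x)
where Lᵢ(x) = Π_{j≠i} (x - xⱼ)/(xᵢ - xⱼ)

L_0(0.3) = (0.3 - (-1))/(-2 - (-1)) × (0.3 - 0)/(-2 - 0) × (0.3 - 1)/(-2 - 1) = 0.045500
L_1(0.3) = (0.3 - (-2))/(-1 - (-2)) × (0.3 - 0)/(-1 - 0) × (0.3 - 1)/(-1 - 1) = -0.241500
L_2(0.3) = (0.3 - (-2))/(0 - (-2)) × (0.3 - (-1))/(0 - (-1)) × (0.3 - 1)/(0 - 1) = 1.046500
L_3(0.3) = (0.3 - (-2))/(1 - (-2)) × (0.3 - (-1))/(1 - (-1)) × (0.3 - 0)/(1 - 0) = 0.149500

P(0.3) = 5×L_0(0.3) + (-15)×L_1(0.3) + (-13)×L_2(0.3) + 7×L_3(0.3)
P(0.3) = -8.708000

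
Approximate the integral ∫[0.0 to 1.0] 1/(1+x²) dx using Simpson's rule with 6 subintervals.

f(x) = 1/(1+x²)
a = 0.0, b = 1.0, n = 6
h = (b - a)/n = 0.166667

Simpson's rule: (h/3)[f(x₀) + 4f(x₁) + 2f(x₂) + ... + f(xₙ)]

x_0 = 0.0000, f(x_0) = 1.000000, coefficient = 1
x_1 = 0.1667, f(x_1) = 0.972973, coefficient = 4
x_2 = 0.3333, f(x_2) = 0.900000, coefficient = 2
x_3 = 0.5000, f(x_3) = 0.800000, coefficient = 4
x_4 = 0.6667, f(x_4) = 0.692308, coefficient = 2
x_5 = 0.8333, f(x_5) = 0.590164, coefficient = 4
x_6 = 1.0000, f(x_6) = 0.500000, coefficient = 1

I ≈ (0.166667/3) × 14.137163 = 0.785398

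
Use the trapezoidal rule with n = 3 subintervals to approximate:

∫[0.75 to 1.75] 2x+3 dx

f(x) = 2x+3
a = 0.75, b = 1.75, n = 3
h = (b - a)/n = 0.333333

Trapezoidal rule: (h/2)[f(x₀) + 2f(x₁) + 2f(x₂) + ... + f(xₙ)]

x_0 = 0.7500, f(x_0) = 4.500000, coefficient = 1
x_1 = 1.0833, f(x_1) = 5.166667, coefficient = 2
x_2 = 1.4167, f(x_2) = 5.833333, coefficient = 2
x_3 = 1.7500, f(x_3) = 6.500000, coefficient = 1

I ≈ (0.333333/2) × 33.000000 = 5.500000
Exact value: 5.500000
Error: 0.000000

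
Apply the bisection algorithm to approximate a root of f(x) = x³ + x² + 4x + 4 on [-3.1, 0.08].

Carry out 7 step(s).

f(x) = x³ + x² + 4x + 4
Initial interval: [-3.1, 0.08]

Iteration 1:
  c_1 = (-3.100000 + 0.080000)/2 = -1.510000
  f(c_1) = f(-1.510000) = -3.202851
  f(a) × f(c) ≥ 0, new interval: [-1.510000, 0.080000]
Iteration 2:
  c_2 = (-1.510000 + 0.080000)/2 = -0.715000
  f(c_2) = f(-0.715000) = 1.285699
  f(a) × f(c) < 0, new interval: [-1.510000, -0.715000]
Iteration 3:
  c_3 = (-1.510000 + (-0.715000))/2 = -1.112500
  f(c_3) = f(-1.112500) = -0.589236
  f(a) × f(c) ≥ 0, new interval: [-1.112500, -0.715000]
Iteration 4:
  c_4 = (-1.112500 + (-0.715000))/2 = -0.913750
  f(c_4) = f(-0.913750) = 0.417013
  f(a) × f(c) < 0, new interval: [-1.112500, -0.913750]
Iteration 5:
  c_5 = (-1.112500 + (-0.913750))/2 = -1.013125
  f(c_5) = f(-1.013125) = -0.065972
  f(a) × f(c) ≥ 0, new interval: [-1.013125, -0.913750]
Iteration 6:
  c_6 = (-1.013125 + (-0.913750))/2 = -0.963438
  f(c_6) = f(-0.963438) = 0.180188
  f(a) × f(c) < 0, new interval: [-1.013125, -0.963438]
Iteration 7:
  c_7 = (-1.013125 + (-0.963438))/2 = -0.988281
  f(c_7) = f(-0.988281) = 0.058321
  f(a) × f(c) < 0, new interval: [-1.013125, -0.988281]

After 7 iteration(s), the approximation is c_7 = -0.988281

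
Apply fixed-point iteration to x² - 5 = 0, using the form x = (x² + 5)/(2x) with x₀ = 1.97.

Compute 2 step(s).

Equation: x² - 5 = 0
Fixed-point form: x = (x² + 5)/(2x)
x₀ = 1.97

x_1 = g(1.970000) = 2.254036
x_2 = g(2.254036) = 2.236140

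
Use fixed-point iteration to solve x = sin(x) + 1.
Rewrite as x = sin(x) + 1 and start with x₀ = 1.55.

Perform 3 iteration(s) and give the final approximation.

Equation: x = sin(x) + 1
Fixed-point form: x = sin(x) + 1
x₀ = 1.55

x_1 = g(1.550000) = 1.999784
x_2 = g(1.999784) = 1.909387
x_3 = g(1.909387) = 1.943224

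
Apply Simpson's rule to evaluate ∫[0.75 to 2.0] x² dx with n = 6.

f(x) = x²
a = 0.75, b = 2.0, n = 6
h = (b - a)/n = 0.208333

Simpson's rule: (h/3)[f(x₀) + 4f(x₁) + 2f(x₂) + ... + f(xₙ)]

x_0 = 0.7500, f(x_0) = 0.562500, coefficient = 1
x_1 = 0.9583, f(x_1) = 0.918403, coefficient = 4
x_2 = 1.1667, f(x_2) = 1.361111, coefficient = 2
x_3 = 1.3750, f(x_3) = 1.890625, coefficient = 4
x_4 = 1.5833, f(x_4) = 2.506944, coefficient = 2
x_5 = 1.7917, f(x_5) = 3.210069, coefficient = 4
x_6 = 2.0000, f(x_6) = 4.000000, coefficient = 1

I ≈ (0.208333/3) × 36.375000 = 2.526042
Exact value: 2.526042
Error: 0.000000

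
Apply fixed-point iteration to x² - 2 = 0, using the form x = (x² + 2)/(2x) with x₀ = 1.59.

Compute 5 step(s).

Equation: x² - 2 = 0
Fixed-point form: x = (x² + 2)/(2x)
x₀ = 1.59

x_1 = g(1.590000) = 1.423931
x_2 = g(1.423931) = 1.414247
x_3 = g(1.414247) = 1.414214
x_4 = g(1.414214) = 1.414214
x_5 = g(1.414214) = 1.414214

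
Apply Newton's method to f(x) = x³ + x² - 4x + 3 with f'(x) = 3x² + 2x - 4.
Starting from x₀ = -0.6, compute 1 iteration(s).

f(x) = x³ + x² - 4x + 3
f'(x) = 3x² + 2x - 4
x₀ = -0.6

Newton-Raphson formula: x_{n+1} = x_n - f(x_n)/f'(x_n)

Iteration 1:
  f(-0.600000) = 5.544000
  f'(-0.600000) = -4.120000
  x_1 = -0.600000 - 5.544000/(-4.120000) = 0.745631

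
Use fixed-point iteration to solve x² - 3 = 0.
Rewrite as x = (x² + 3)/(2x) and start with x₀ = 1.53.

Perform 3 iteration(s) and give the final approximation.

Equation: x² - 3 = 0
Fixed-point form: x = (x² + 3)/(2x)
x₀ = 1.53

x_1 = g(1.530000) = 1.745392
x_2 = g(1.745392) = 1.732102
x_3 = g(1.732102) = 1.732051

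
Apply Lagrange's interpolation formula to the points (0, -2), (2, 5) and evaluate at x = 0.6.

Lagrange interpolation formula:
P(x) = Σ yᵢ × Lᵢ(x)
where Lᵢ(x) = Π_{j≠i} (x - xⱼ)/(xᵢ - xⱼ)

L_0(0.6) = (0.6 - 2)/(0 - 2) = 0.700000
L_1(0.6) = (0.6 - 0)/(2 - 0) = 0.300000

P(0.6) = (-2)×L_0(0.6) + 5×L_1(0.6)
P(0.6) = 0.100000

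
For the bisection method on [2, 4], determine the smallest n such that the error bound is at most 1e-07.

We need (b-a)/2^n ≤ 1e-07
(4 - 2)/2^n ≤ 1e-07
2/2^n ≤ 1e-07
2^n ≥ 20000000
n ≥ log₂(20000000) = 24.25
n ≥ 25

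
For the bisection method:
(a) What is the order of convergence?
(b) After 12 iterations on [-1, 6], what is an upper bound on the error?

(a) Bisection has linear (order 1) convergence; the error is halved each step.

(b) Error bound = (b-a)/2^n = (6 - (-1))/2^{12}
    = 7/2^{12}

(a) 1 (linear); (b) error ≤ 1.71e-03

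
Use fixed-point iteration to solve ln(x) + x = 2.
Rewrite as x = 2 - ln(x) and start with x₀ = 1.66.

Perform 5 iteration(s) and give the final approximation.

Equation: ln(x) + x = 2
Fixed-point form: x = 2 - ln(x)
x₀ = 1.66

x_1 = g(1.660000) = 1.493182
x_2 = g(1.493182) = 1.599090
x_3 = g(1.599090) = 1.530565
x_4 = g(1.530565) = 1.574363
x_5 = g(1.574363) = 1.546149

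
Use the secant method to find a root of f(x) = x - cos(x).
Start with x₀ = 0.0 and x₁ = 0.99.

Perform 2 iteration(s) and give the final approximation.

f(x) = x - cos(x)
x₀ = 0.0, x₁ = 0.99

Secant formula: x_{n+1} = x_n - f(x_n)(x_n - x_{n-1})/(f(x_n) - f(x_{n-1}))

Iteration 1:
  f(0.000000) = -1.000000
  f(0.990000) = 0.441310
  x_2 = 0.990000 - 0.441310×(0.990000 - 0.000000)/(0.441310 - (-1.000000))
       = 0.686875
Iteration 2:
  f(0.990000) = 0.441310
  f(0.686875) = -0.086356
  x_3 = 0.686875 - (-0.086356)×(0.686875 - 0.990000)/(-0.086356 - 0.441310)
       = 0.736484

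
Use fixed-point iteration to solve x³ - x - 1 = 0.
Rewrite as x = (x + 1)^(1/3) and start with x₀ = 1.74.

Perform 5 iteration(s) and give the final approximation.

Equation: x³ - x - 1 = 0
Fixed-point form: x = (x + 1)^(1/3)
x₀ = 1.74

x_1 = g(1.740000) = 1.399319
x_2 = g(1.399319) = 1.338739
x_3 = g(1.338739) = 1.327376
x_4 = g(1.327376) = 1.325223
x_5 = g(1.325223) = 1.324814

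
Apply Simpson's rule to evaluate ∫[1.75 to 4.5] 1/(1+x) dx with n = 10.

f(x) = 1/(1+x)
a = 1.75, b = 4.5, n = 10
h = (b - a)/n = 0.275000

Simpson's rule: (h/3)[f(x₀) + 4f(x₁) + 2f(x₂) + ... + f(xₙ)]

x_0 = 1.7500, f(x_0) = 0.363636, coefficient = 1
x_1 = 2.0250, f(x_1) = 0.330579, coefficient = 4
x_2 = 2.3000, f(x_2) = 0.303030, coefficient = 2
x_3 = 2.5750, f(x_3) = 0.279720, coefficient = 4
x_4 = 2.8500, f(x_4) = 0.259740, coefficient = 2
x_5 = 3.1250, f(x_5) = 0.242424, coefficient = 4
x_6 = 3.4000, f(x_6) = 0.227273, coefficient = 2
x_7 = 3.6750, f(x_7) = 0.213904, coefficient = 4
x_8 = 3.9500, f(x_8) = 0.202020, coefficient = 2
x_9 = 4.2250, f(x_9) = 0.191388, coefficient = 4
x_10 = 4.5000, f(x_10) = 0.181818, coefficient = 1

I ≈ (0.275000/3) × 7.561639 = 0.693150
Exact value: 0.693147
Error: 0.000003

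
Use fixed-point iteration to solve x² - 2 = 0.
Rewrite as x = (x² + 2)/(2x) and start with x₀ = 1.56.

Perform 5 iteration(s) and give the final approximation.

Equation: x² - 2 = 0
Fixed-point form: x = (x² + 2)/(2x)
x₀ = 1.56

x_1 = g(1.560000) = 1.421026
x_2 = g(1.421026) = 1.414230
x_3 = g(1.414230) = 1.414214
x_4 = g(1.414214) = 1.414214
x_5 = g(1.414214) = 1.414214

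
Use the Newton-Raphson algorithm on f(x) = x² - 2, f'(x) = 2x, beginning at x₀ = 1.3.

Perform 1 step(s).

f(x) = x² - 2
f'(x) = 2x
x₀ = 1.3

Newton-Raphson formula: x_{n+1} = x_n - f(x_n)/f'(x_n)

Iteration 1:
  f(1.300000) = -0.310000
  f'(1.300000) = 2.600000
  x_1 = 1.300000 - (-0.310000)/2.600000 = 1.419231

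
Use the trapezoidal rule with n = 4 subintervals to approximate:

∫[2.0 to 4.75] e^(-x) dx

f(x) = e^(-x)
a = 2.0, b = 4.75, n = 4
h = (b - a)/n = 0.687500

Trapezoidal rule: (h/2)[f(x₀) + 2f(x₁) + 2f(x₂) + ... + f(xₙ)]

x_0 = 2.0000, f(x_0) = 0.135335, coefficient = 1
x_1 = 2.6875, f(x_1) = 0.068051, coefficient = 2
x_2 = 3.3750, f(x_2) = 0.034218, coefficient = 2
x_3 = 4.0625, f(x_3) = 0.017206, coefficient = 2
x_4 = 4.7500, f(x_4) = 0.008652, coefficient = 1

I ≈ (0.687500/2) × 0.382937 = 0.131635
Exact value: 0.126684
Error: 0.004951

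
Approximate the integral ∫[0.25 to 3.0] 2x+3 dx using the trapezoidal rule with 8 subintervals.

f(x) = 2x+3
a = 0.25, b = 3.0, n = 8
h = (b - a)/n = 0.343750

Trapezoidal rule: (h/2)[f(x₀) + 2f(x₁) + 2f(x₂) + ... + f(xₙ)]

x_0 = 0.2500, f(x_0) = 3.500000, coefficient = 1
x_1 = 0.5938, f(x_1) = 4.187500, coefficient = 2
x_2 = 0.9375, f(x_2) = 4.875000, coefficient = 2
x_3 = 1.2812, f(x_3) = 5.562500, coefficient = 2
x_4 = 1.6250, f(x_4) = 6.250000, coefficient = 2
x_5 = 1.9688, f(x_5) = 6.937500, coefficient = 2
x_6 = 2.3125, f(x_6) = 7.625000, coefficient = 2
x_7 = 2.6562, f(x_7) = 8.312500, coefficient = 2
x_8 = 3.0000, f(x_8) = 9.000000, coefficient = 1

I ≈ (0.343750/2) × 100.000000 = 17.187500
Exact value: 17.187500
Error: 0.000000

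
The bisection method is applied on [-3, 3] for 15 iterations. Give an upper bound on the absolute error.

Bisection error bound: |error| ≤ (b-a)/2^n
|error| ≤ (3 - (-3))/2^15 = 6/2^15
|error| ≤ 0.0001831055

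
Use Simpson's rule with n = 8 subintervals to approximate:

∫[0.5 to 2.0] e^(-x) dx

f(x) = e^(-x)
a = 0.5, b = 2.0, n = 8
h = (b - a)/n = 0.187500

Simpson's rule: (h/3)[f(x₀) + 4f(x₁) + 2f(x₂) + ... + f(xₙ)]

x_0 = 0.5000, f(x_0) = 0.606531, coefficient = 1
x_1 = 0.6875, f(x_1) = 0.502832, coefficient = 4
x_2 = 0.8750, f(x_2) = 0.416862, coefficient = 2
x_3 = 1.0625, f(x_3) = 0.345591, coefficient = 4
x_4 = 1.2500, f(x_4) = 0.286505, coefficient = 2
x_5 = 1.4375, f(x_5) = 0.237521, coefficient = 4
x_6 = 1.6250, f(x_6) = 0.196912, coefficient = 2
x_7 = 1.8125, f(x_7) = 0.163246, coefficient = 4
x_8 = 2.0000, f(x_8) = 0.135335, coefficient = 1

I ≈ (0.187500/3) × 7.539178 = 0.471199
Exact value: 0.471195
Error: 0.000003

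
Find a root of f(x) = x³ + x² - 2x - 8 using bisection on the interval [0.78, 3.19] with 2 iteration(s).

f(x) = x³ + x² - 2x - 8
Initial interval: [0.78, 3.19]

Iteration 1:
  c_1 = (0.780000 + 3.190000)/2 = 1.985000
  f(c_1) = f(1.985000) = -0.208428
  f(a) × f(c) ≥ 0, new interval: [1.985000, 3.190000]
Iteration 2:
  c_2 = (1.985000 + 3.190000)/2 = 2.587500
  f(c_2) = f(2.587500) = 10.843873
  f(a) × f(c) < 0, new interval: [1.985000, 2.587500]

After 2 iteration(s), the approximation is c_2 = 2.587500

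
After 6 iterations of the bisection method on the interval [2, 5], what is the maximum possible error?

Bisection error bound: |error| ≤ (b-a)/2^n
|error| ≤ (5 - 2)/2^6 = 3/2^6
|error| ≤ 0.0468750000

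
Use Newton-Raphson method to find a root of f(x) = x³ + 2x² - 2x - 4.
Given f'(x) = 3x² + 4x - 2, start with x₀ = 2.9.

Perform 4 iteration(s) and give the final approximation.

f(x) = x³ + 2x² - 2x - 4
f'(x) = 3x² + 4x - 2
x₀ = 2.9

Newton-Raphson formula: x_{n+1} = x_n - f(x_n)/f'(x_n)

Iteration 1:
  f(2.900000) = 31.409000
  f'(2.900000) = 34.830000
  x_1 = 2.900000 - 31.409000/34.830000 = 1.998220
Iteration 2:
  f(1.998220) = 7.967984
  f'(1.998220) = 17.971528
  x_2 = 1.998220 - 7.967984/17.971528 = 1.554853
Iteration 3:
  f(1.554853) = 1.484391
  f'(1.554853) = 11.472114
  x_3 = 1.554853 - 1.484391/11.472114 = 1.425462
Iteration 4:
  f(1.425462) = 0.109412
  f'(1.425462) = 9.797669
  x_4 = 1.425462 - 0.109412/9.797669 = 1.414294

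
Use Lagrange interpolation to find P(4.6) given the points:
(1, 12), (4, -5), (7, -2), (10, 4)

Lagrange interpolation formula:
P(x) = Σ yᵢ × Lᵢ(x)
where Lᵢ(x) = Π_{j≠i} (x - xⱼ)/(xᵢ - xⱼ)

L_0(4.6) = (4.6 - 4)/(1 - 4) × (4.6 - 7)/(1 - 7) × (4.6 - 10)/(1 - 10) = -0.048000
L_1(4.6) = (4.6 - 1)/(4 - 1) × (4.6 - 7)/(4 - 7) × (4.6 - 10)/(4 - 10) = 0.864000
L_2(4.6) = (4.6 - 1)/(7 - 1) × (4.6 - 4)/(7 - 4) × (4.6 - 10)/(7 - 10) = 0.216000
L_3(4.6) = (4.6 - 1)/(10 - 1) × (4.6 - 4)/(10 - 4) × (4.6 - 7)/(10 - 7) = -0.032000

P(4.6) = 12×L_0(4.6) + (-5)×L_1(4.6) + (-2)×L_2(4.6) + 4×L_3(4.6)
P(4.6) = -5.456000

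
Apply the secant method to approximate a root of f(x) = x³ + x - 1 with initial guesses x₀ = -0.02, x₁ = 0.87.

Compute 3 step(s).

f(x) = x³ + x - 1
x₀ = -0.02, x₁ = 0.87

Secant formula: x_{n+1} = x_n - f(x_n)(x_n - x_{n-1})/(f(x_n) - f(x_{n-1}))

Iteration 1:
  f(-0.020000) = -1.020008
  f(0.870000) = 0.528503
  x_2 = 0.870000 - 0.528503×(0.870000 - (-0.020000))/(0.528503 - (-1.020008))
       = 0.566245
Iteration 2:
  f(0.870000) = 0.528503
  f(0.566245) = -0.252198
  x_3 = 0.566245 - (-0.252198)×(0.566245 - 0.870000)/(-0.252198 - 0.528503)
       = 0.664370
Iteration 3:
  f(0.566245) = -0.252198
  f(0.664370) = -0.042385
  x_4 = 0.664370 - (-0.042385)×(0.664370 - 0.566245)/(-0.042385 - (-0.252198))
       = 0.684193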